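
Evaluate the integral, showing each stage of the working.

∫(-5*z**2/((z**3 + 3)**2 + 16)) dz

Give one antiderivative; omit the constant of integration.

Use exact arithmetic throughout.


Step 1. Substitute u = z**3 + 3, turning ∫(-5*z**2/((z**3 + 3)**2 + 16)) dz into ∫(-5/(3*(u**2 + 16))) du: now ∫(-5/(3*(u**2 + 16))) du.
Step 2. Evaluate the standard form: now -5*atan(u/4)/12.
Step 3. Substitute back u = z**3 + 3: now -5*atan(z**3/4 + 3/4)/12.
Answer: -5*atan(z**3/4 + 3/4)/12.


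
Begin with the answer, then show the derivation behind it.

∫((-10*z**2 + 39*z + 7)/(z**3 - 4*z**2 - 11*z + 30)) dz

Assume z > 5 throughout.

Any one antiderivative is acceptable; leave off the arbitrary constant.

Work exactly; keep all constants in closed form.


The answer is -2*log(z - 5) - 3*log(z - 2) - 5*log(z + 3).
Step 1. Decompose ∫((-10*z**2 + 39*z + 7)/(z**3 - 4*z**2 - 11*z + 30)) dz by partial fractions, (-10*z**2 + 39*z + 7)/(z**3 - 4*z**2 - 11*z + 30) = -5/(z + 3) - 3/(z - 2) - 2/(z - 5): now ∫(-2/(z - 5)) dz + ∫(-3/(z - 2)) dz + ∫(-5/(z + 3)) dz.
Step 2. Evaluate the standard form [assuming z > -3]: now -5*log(z + 3) + ∫(-2/(z - 5)) dz + ∫(-3/(z - 2)) dz.
Step 3. Evaluate the standard form [assuming z > 5]: now -2*log(z - 5) - 5*log(z + 3) + ∫(-3/(z - 2)) dz.
Step 4. Evaluate the standard form [assuming z > 2]: now -2*log(z - 5) - 3*log(z - 2) - 5*log(z + 3).
Answer: -2*log(z - 5) - 3*log(z - 2) - 5*log(z + 3).


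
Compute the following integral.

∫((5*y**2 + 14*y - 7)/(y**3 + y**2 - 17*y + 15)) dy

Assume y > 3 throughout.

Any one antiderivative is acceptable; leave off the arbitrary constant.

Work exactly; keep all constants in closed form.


Answer: 5*log(y - 3) - log(y - 1) + log(y + 5).


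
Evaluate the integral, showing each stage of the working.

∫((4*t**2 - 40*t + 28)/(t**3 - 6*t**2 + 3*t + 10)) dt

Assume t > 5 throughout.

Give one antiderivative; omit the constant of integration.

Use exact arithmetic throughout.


Step 1. Decompose ∫((4*t**2 - 40*t + 28)/(t**3 - 6*t**2 + 3*t + 10)) dt by partial fractions, (4*t**2 - 40*t + 28)/(t**3 - 6*t**2 + 3*t + 10) = 4/(t + 1) + 4/(t - 2) - 4/(t - 5): now ∫(-4/(t - 5)) dt + ∫(4/(t - 2)) dt + ∫(4/(t + 1)) dt.
Step 2. Evaluate the standard form [assuming t > -1]: now 4*log(t + 1) + ∫(-4/(t - 5)) dt + ∫(4/(t - 2)) dt.
Step 3. Evaluate the standard form [assuming t > 5]: now -4*log(t - 5) + 4*log(t + 1) + ∫(4/(t - 2)) dt.
Step 4. Evaluate the standard form [assuming t > 2]: now -4*log(t - 5) + 4*log(t - 2) + 4*log(t + 1).
Answer: -4*log(t - 5) + 4*log(t - 2) + 4*log(t + 1).


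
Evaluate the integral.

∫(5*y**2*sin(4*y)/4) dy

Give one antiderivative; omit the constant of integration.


Answer: -5*y**2*cos(4*y)/16 + 5*y*sin(4*y)/32 + 5*cos(4*y)/128.


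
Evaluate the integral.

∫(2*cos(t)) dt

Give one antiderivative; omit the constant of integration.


Answer: 2*sin(t).


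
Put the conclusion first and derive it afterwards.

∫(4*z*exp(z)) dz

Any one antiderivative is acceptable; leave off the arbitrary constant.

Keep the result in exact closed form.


The answer is 4*z*exp(z) - 4*exp(z).
Step 1. Integrate ∫(4*z*exp(z)) dz by parts with u = z, dv = (4*exp(z)) dz, so v = 4*exp(z): now 4*z*exp(z) + ∫(-4*exp(z)) dz.
Step 2. Evaluate the standard form: now 4*z*exp(z) - 4*exp(z).
Answer: 4*z*exp(z) - 4*exp(z).


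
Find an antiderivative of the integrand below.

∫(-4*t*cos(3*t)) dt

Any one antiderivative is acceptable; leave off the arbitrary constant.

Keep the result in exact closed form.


Answer: -4*t*sin(3*t)/3 - 4*cos(3*t)/9.


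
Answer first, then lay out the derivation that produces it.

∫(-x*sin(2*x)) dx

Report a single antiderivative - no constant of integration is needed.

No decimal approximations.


The answer is x*cos(2*x)/2 - sin(2*x)/4.
Step 1. Integrate ∫(-x*sin(2*x)) dx by parts with u = x, dv = (-sin(2*x)) dx, so v = cos(2*x)/2: now x*cos(2*x)/2 + ∫(-cos(2*x)/2) dx.
Step 2. Evaluate the standard form: now x*cos(2*x)/2 - sin(2*x)/4.
Answer: x*cos(2*x)/2 - sin(2*x)/4.


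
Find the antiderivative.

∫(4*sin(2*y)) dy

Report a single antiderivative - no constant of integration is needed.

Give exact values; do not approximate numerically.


Answer: -2*cos(2*y).


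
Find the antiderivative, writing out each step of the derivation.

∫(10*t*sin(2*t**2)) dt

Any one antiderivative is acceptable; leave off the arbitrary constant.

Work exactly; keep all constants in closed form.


Step 1. Substitute u = t**2, turning ∫(10*t*sin(2*t**2)) dt into ∫(5*sin(2*u)) du: now ∫(5*sin(2*u)) du.
Step 2. Evaluate the standard form: now -5*cos(2*u)/2.
Step 3. Substitute back u = t**2: now -5*cos(2*t**2)/2.
Answer: -5*cos(2*t**2)/2.


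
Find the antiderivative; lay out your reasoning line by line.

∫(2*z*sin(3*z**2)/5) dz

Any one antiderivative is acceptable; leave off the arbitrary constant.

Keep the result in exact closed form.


Step 1. Substitute u = z**2, turning ∫(2*z*sin(3*z**2)/5) dz into ∫(sin(3*u)/5) du: now ∫(sin(3*u)/5) du.
Step 2. Evaluate the standard form: now -cos(3*u)/15.
Step 3. Substitute back u = z**2: now -cos(3*z**2)/15.
Answer: -cos(3*z**2)/15.


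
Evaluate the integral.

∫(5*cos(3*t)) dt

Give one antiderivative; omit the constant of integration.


Answer: 5*sin(3*t)/3.


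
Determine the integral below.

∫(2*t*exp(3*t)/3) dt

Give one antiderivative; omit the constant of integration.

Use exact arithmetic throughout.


Answer: 2*t*exp(3*t)/9 - 2*exp(3*t)/27.


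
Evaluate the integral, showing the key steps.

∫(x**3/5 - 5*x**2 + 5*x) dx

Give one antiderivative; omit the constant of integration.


Step 1. Rewrite: now ∫(5*x) dx + ∫(-5*x**2) dx + ∫(x**3/5) dx.
Step 2. Evaluate the standard form: now -5*x**3/3 + ∫(5*x) dx + ∫(x**3/5) dx.
Step 3. Evaluate the standard form: now -5*x**3/3 + 5*x**2/2 + ∫(x**3/5) dx.
Step 4. Evaluate the standard form: now x**4/20 - 5*x**3/3 + 5*x**2/2.
Answer: x**4/20 - 5*x**3/3 + 5*x**2/2.


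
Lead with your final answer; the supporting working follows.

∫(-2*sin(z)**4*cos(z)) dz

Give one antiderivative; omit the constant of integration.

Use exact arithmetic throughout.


The answer is -2*sin(z)**5/5.
Step 1. Substitute u = sin(z), turning ∫(-2*sin(z)**4*cos(z)) dz into ∫(-2*u**4) du: now ∫(-2*u**4) du.
Step 2. Evaluate the standard form: now -2*u**5/5.
Step 3. Substitute back u = sin(z): now -2*sin(z)**5/5.
Answer: -2*sin(z)**5/5.


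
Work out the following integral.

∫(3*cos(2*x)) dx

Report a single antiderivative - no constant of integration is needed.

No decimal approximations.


Answer: 3*sin(2*x)/2.


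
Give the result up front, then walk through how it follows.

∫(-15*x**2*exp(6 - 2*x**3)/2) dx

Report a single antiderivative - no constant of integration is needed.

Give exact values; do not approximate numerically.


The answer is 5*exp(6 - 2*x**3)/4.
Step 1. Substitute u = x**3 - 3, turning ∫(-15*x**2*exp(6 - 2*x**3)/2) dx into ∫(-5*exp(-2*u)/2) du: now ∫(-5*exp(-2*u)/2) du.
Step 2. Evaluate the standard form: now 5*exp(-2*u)/4.
Step 3. Substitute back u = x**3 - 3: now 5*exp(6 - 2*x**3)/4.
Answer: 5*exp(6 - 2*x**3)/4.


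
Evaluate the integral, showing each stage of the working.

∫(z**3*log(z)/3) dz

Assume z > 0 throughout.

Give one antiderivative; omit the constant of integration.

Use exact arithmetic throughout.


Step 1. Integrate ∫(z**3*log(z)/3) dz by parts with u = log(z), dv = (z**3/3) dz, so v = z**4/12 [assuming z > 0]: now z**4*log(z)/12 + ∫(-z**3/12) dz.
Step 2. Evaluate the standard form: now z**4*log(z)/12 - z**4/48.
Answer: z**4*log(z)/12 - z**4/48.


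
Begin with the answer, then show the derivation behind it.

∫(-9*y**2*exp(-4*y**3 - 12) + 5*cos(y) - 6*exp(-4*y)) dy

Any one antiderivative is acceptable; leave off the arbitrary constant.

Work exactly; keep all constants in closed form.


The answer is 3*exp(-4*y**3 - 12)/4 + 5*sin(y) + 3*exp(-4*y)/2.
Step 1. Rewrite: now ∫(-9*y**2*exp(-4*y**3 - 12)) dy + ∫(-6*exp(-4*y)) dy + ∫(5*cos(y)) dy.
Step 2. Evaluate the standard form: now 5*sin(y) + ∫(-9*y**2*exp(-4*y**3 - 12)) dy + ∫(-6*exp(-4*y)) dy.
Step 3. Evaluate the standard form: now 5*sin(y) + ∫(-9*y**2*exp(-4*y**3 - 12)) dy + 3*exp(-4*y)/2.
Step 4. Substitute u = y**3 + 3, turning ∫(-9*y**2*exp(-4*y**3 - 12)) dy into ∫(-3*exp(-4*u)) du: now 5*sin(y) + ∫(-3*exp(-4*u)) du + 3*exp(-4*y)/2.
Step 5. Evaluate the standard form: now 5*sin(y) + 3*exp(-4*y)/2 + 3*exp(-4*u)/4.
Step 6. Substitute back u = y**3 + 3: now 3*exp(-4*y**3 - 12)/4 + 5*sin(y) + 3*exp(-4*y)/2.
Answer: 3*exp(-4*y**3 - 12)/4 + 5*sin(y) + 3*exp(-4*y)/2.


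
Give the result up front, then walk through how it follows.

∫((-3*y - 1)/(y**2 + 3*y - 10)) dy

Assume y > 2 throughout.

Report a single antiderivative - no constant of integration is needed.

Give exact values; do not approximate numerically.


The answer is -log(y - 2) - 2*log(y + 5).
Step 1. Decompose ∫((-3*y - 1)/(y**2 + 3*y - 10)) dy by partial fractions, (-3*y - 1)/(y**2 + 3*y - 10) = -2/(y + 5) - 1/(y - 2): now ∫(-1/(y - 2)) dy + ∫(-2/(y + 5)) dy.
Step 2. Evaluate the standard form [assuming y > 2]: now -log(y - 2) + ∫(-2/(y + 5)) dy.
Step 3. Evaluate the standard form [assuming y > -5]: now -log(y - 2) - 2*log(y + 5).
Answer: -log(y - 2) - 2*log(y + 5).


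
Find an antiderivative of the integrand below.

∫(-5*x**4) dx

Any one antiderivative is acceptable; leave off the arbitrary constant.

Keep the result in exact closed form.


Answer: -x**5.


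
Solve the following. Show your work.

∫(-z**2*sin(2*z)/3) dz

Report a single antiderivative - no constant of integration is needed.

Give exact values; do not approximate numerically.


Step 1. Integrate ∫(-z**2*sin(2*z)/3) dz by parts with u = z**2, dv = (-sin(2*z)/3) dz, so v = cos(2*z)/6: now z**2*cos(2*z)/6 + ∫(-z*cos(2*z)/3) dz.
Step 2. Integrate ∫(-z*cos(2*z)/3) dz by parts with u = z, dv = (-cos(2*z)/3) dz, so v = -sin(2*z)/6: now z**2*cos(2*z)/6 - z*sin(2*z)/6 + ∫(sin(2*z)/6) dz.
Step 3. Evaluate the standard form: now z**2*cos(2*z)/6 - z*sin(2*z)/6 - cos(2*z)/12.
Answer: z**2*cos(2*z)/6 - z*sin(2*z)/6 - cos(2*z)/12.


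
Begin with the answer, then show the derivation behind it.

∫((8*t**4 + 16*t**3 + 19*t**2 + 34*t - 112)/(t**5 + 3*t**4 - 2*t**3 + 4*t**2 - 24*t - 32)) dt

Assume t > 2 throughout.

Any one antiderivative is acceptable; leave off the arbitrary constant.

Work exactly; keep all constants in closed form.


The answer is 2*log(t - 2) + 3*log(t + 1) + 3*log(t + 4) + 3*atan(t/2)/2.
Step 1. Decompose ∫((8*t**4 + 16*t**3 + 19*t**2 + 34*t - 112)/(t**5 + 3*t**4 - 2*t**3 + 4*t**2 - 24*t - 32)) dt by partial fractions, (8*t**4 + 16*t**3 + 19*t**2 + 34*t - 112)/(t**5 + 3*t**4 - 2*t**3 + 4*t**2 - 24*t - 32) = 3/(t**2 + 4) + 3/(t + 4) + 3/(t + 1) + 2/(t - 2): now ∫(2/(t - 2)) dt + ∫(3/(t + 1)) dt + ∫(3/(t + 4)) dt + ∫(3/(t**2 + 4)) dt.
Step 2. Evaluate the standard form [assuming t > -4]: now 3*log(t + 4) + ∫(2/(t - 2)) dt + ∫(3/(t + 1)) dt + ∫(3/(t**2 + 4)) dt.
Step 3. Evaluate the standard form [assuming t > 2]: now 2*log(t - 2) + 3*log(t + 4) + ∫(3/(t + 1)) dt + ∫(3/(t**2 + 4)) dt.
Step 4. Evaluate the standard form [assuming t > -1]: now 2*log(t - 2) + 3*log(t + 1) + 3*log(t + 4) + ∫(3/(t**2 + 4)) dt.
Step 5. Evaluate the standard form: now 2*log(t - 2) + 3*log(t + 1) + 3*log(t + 4) + 3*atan(t/2)/2.
Answer: 2*log(t - 2) + 3*log(t + 1) + 3*log(t + 4) + 3*atan(t/2)/2.


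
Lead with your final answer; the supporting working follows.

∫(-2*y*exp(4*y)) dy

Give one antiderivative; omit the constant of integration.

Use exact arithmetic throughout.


The answer is -y*exp(4*y)/2 + exp(4*y)/8.
Step 1. Integrate ∫(-2*y*exp(4*y)) dy by parts with u = y, dv = (-2*exp(4*y)) dy, so v = -exp(4*y)/2: now -y*exp(4*y)/2 + ∫(exp(4*y)/2) dy.
Step 2. Evaluate the standard form: now -y*exp(4*y)/2 + exp(4*y)/8.
Answer: -y*exp(4*y)/2 + exp(4*y)/8.


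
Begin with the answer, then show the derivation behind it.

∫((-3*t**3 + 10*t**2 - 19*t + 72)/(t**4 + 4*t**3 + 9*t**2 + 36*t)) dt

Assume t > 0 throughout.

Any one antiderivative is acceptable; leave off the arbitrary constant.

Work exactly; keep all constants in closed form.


The answer is 2*log(t) - 5*log(t + 4) + 2*atan(t/3)/3.
Step 1. Decompose ∫((-3*t**3 + 10*t**2 - 19*t + 72)/(t**4 + 4*t**3 + 9*t**2 + 36*t)) dt by partial fractions, (-3*t**3 + 10*t**2 - 19*t + 72)/(t**4 + 4*t**3 + 9*t**2 + 36*t) = 2/(t**2 + 9) - 5/(t + 4) + 2/t: now ∫(2/t) dt + ∫(-5/(t + 4)) dt + ∫(2/(t**2 + 9)) dt.
Step 2. Evaluate the standard form [assuming t > -4]: now -5*log(t + 4) + ∫(2/t) dt + ∫(2/(t**2 + 9)) dt.
Step 3. Evaluate the standard form [assuming t > 0]: now 2*log(t) - 5*log(t + 4) + ∫(2/(t**2 + 9)) dt.
Step 4. Evaluate the standard form: now 2*log(t) - 5*log(t + 4) + 2*atan(t/3)/3.
Answer: 2*log(t) - 5*log(t + 4) + 2*atan(t/3)/3.


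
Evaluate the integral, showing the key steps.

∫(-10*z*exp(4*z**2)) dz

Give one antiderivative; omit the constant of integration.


Step 1. Substitute u = z**2, turning ∫(-10*z*exp(4*z**2)) dz into ∫(-5*exp(4*u)) du: now ∫(-5*exp(4*u)) du.
Step 2. Evaluate the standard form: now -5*exp(4*u)/4.
Step 3. Substitute back u = z**2: now -5*exp(4*z**2)/4.
Answer: -5*exp(4*z**2)/4.


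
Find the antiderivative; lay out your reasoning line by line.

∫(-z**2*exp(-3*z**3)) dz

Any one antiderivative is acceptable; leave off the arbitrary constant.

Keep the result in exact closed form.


Step 1. Substitute u = z**3, turning ∫(-z**2*exp(-3*z**3)) dz into ∫(-exp(-3*u)/3) du: now ∫(-exp(-3*u)/3) du.
Step 2. Evaluate the standard form: now exp(-3*u)/9.
Step 3. Substitute back u = z**3: now exp(-3*z**3)/9.
Answer: exp(-3*z**3)/9.


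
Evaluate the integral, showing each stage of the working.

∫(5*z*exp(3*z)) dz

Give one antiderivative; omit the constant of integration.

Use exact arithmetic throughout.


Step 1. Integrate ∫(5*z*exp(3*z)) dz by parts with u = z, dv = (5*exp(3*z)) dz, so v = 5*exp(3*z)/3: now 5*z*exp(3*z)/3 + ∫(-5*exp(3*z)/3) dz.
Step 2. Evaluate the standard form: now 5*z*exp(3*z)/3 - 5*exp(3*z)/9.
Answer: 5*z*exp(3*z)/3 - 5*exp(3*z)/9.


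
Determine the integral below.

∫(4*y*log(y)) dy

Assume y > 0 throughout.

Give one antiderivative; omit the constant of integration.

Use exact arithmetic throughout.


Answer: 2*y**2*log(y) - y**2.


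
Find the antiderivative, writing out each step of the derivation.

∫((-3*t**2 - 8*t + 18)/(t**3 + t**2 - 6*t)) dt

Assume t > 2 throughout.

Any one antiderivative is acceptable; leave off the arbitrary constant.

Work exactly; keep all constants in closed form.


Step 1. Decompose ∫((-3*t**2 - 8*t + 18)/(t**3 + t**2 - 6*t)) dt by partial fractions, (-3*t**2 - 8*t + 18)/(t**3 + t**2 - 6*t) = 1/(t + 3) - 1/(t - 2) - 3/t: now ∫(-3/t) dt + ∫(-1/(t - 2)) dt + ∫(1/(t + 3)) dt.
Step 2. Evaluate the standard form [assuming t > 0]: now -3*log(t) + ∫(-1/(t - 2)) dt + ∫(1/(t + 3)) dt.
Step 3. Evaluate the standard form [assuming t > 2]: now -3*log(t) - log(t - 2) + ∫(1/(t + 3)) dt.
Step 4. Evaluate the standard form [assuming t > -3]: now -3*log(t) - log(t - 2) + log(t + 3).
Answer: -3*log(t) - log(t - 2) + log(t + 3).


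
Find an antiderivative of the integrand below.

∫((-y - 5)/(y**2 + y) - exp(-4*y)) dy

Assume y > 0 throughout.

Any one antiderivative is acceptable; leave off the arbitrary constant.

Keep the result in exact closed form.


Answer: -5*log(y) + 4*log(y + 1) + exp(-4*y)/4.


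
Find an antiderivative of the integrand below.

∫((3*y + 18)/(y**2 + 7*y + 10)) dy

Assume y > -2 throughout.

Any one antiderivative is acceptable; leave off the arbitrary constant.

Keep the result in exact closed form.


Answer: 4*log(y + 2) - log(y + 5).


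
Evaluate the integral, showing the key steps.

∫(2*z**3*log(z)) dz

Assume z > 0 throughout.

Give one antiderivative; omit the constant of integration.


Step 1. Integrate ∫(2*z**3*log(z)) dz by parts with u = log(z), dv = (2*z**3) dz, so v = z**4/2 [assuming z > 0]: now z**4*log(z)/2 + ∫(-z**3/2) dz.
Step 2. Evaluate the standard form: now z**4*log(z)/2 - z**4/8.
Answer: z**4*log(z)/2 - z**4/8.


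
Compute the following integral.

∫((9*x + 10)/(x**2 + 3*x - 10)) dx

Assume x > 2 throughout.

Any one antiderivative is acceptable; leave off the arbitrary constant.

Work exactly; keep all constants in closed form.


Answer: 4*log(x - 2) + 5*log(x + 5).


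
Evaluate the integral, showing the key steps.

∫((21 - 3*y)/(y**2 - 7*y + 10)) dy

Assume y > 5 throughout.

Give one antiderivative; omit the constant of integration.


Step 1. Decompose ∫((21 - 3*y)/(y**2 - 7*y + 10)) dy by partial fractions, (21 - 3*y)/(y**2 - 7*y + 10) = -5/(y - 2) + 2/(y - 5): now ∫(2/(y - 5)) dy + ∫(-5/(y - 2)) dy.
Step 2. Evaluate the standard form [assuming y > 2]: now -5*log(y - 2) + ∫(2/(y - 5)) dy.
Step 3. Evaluate the standard form [assuming y > 5]: now 2*log(y - 5) - 5*log(y - 2).
Answer: 2*log(y - 5) - 5*log(y - 2).


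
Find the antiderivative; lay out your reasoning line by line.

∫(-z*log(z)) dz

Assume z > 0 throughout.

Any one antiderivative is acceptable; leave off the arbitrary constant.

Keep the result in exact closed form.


Step 1. Integrate ∫(-z*log(z)) dz by parts with u = log(z), dv = (-z) dz, so v = -z**2/2 [assuming z > 0]: now -z**2*log(z)/2 + ∫(z/2) dz.
Step 2. Evaluate the standard form: now -z**2*log(z)/2 + z**2/4.
Answer: -z**2*log(z)/2 + z**2/4.


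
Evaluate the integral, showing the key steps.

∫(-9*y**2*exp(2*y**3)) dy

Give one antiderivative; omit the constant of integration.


Step 1. Substitute u = y**3, turning ∫(-9*y**2*exp(2*y**3)) dy into ∫(-3*exp(2*u)) du: now ∫(-3*exp(2*u)) du.
Step 2. Evaluate the standard form: now -3*exp(2*u)/2.
Step 3. Substitute back u = y**3: now -3*exp(2*y**3)/2.
Answer: -3*exp(2*y**3)/2.


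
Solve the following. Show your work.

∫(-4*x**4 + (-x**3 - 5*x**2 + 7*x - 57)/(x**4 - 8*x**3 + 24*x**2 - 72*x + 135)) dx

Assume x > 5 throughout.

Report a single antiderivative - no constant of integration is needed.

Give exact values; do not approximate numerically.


Step 1. Rewrite: now ∫(-4*x**4) dx + ∫((-x**3 - 5*x**2 + 7*x - 57)/(x**4 - 8*x**3 + 24*x**2 - 72*x + 135)) dx.
Step 2. Decompose ∫((-x**3 - 5*x**2 + 7*x - 57)/(x**4 - 8*x**3 + 24*x**2 - 72*x + 135)) dx by partial fractions, (-x**3 - 5*x**2 + 7*x - 57)/(x**4 - 8*x**3 + 24*x**2 - 72*x + 135) = -2/(x**2 + 9) + 3/(x - 3) - 4/(x - 5): now ∫(-4*x**4) dx + ∫(-4/(x - 5)) dx + ∫(3/(x - 3)) dx + ∫(-2/(x**2 + 9)) dx.
Step 3. Evaluate the standard form [assuming x > 5]: now -4*log(x - 5) + ∫(-4*x**4) dx + ∫(3/(x - 3)) dx + ∫(-2/(x**2 + 9)) dx.
Step 4. Evaluate the standard form [assuming x > 3]: now -4*log(x - 5) + 3*log(x - 3) + ∫(-4*x**4) dx + ∫(-2/(x**2 + 9)) dx.
Step 5. Evaluate the standard form: now -4*log(x - 5) + 3*log(x - 3) - 2*atan(x/3)/3 + ∫(-4*x**4) dx.
Step 6. Evaluate the standard form: now -4*x**5/5 - 4*log(x - 5) + 3*log(x - 3) - 2*atan(x/3)/3.
Answer: -4*x**5/5 - 4*log(x - 5) + 3*log(x - 3) - 2*atan(x/3)/3.


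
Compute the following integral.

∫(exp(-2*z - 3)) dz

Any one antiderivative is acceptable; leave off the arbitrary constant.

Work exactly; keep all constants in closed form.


Answer: -exp(-2*z - 3)/2.


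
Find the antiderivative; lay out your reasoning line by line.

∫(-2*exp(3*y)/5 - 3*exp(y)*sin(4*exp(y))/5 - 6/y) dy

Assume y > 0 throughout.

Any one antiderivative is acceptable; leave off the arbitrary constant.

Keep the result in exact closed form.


Step 1. Rewrite: now ∫(-6/y) dy + ∫(-3*exp(y)*sin(4*exp(y))/5) dy + ∫(-2*exp(3*y)/5) dy.
Step 2. Substitute u = exp(y), turning ∫(-3*exp(y)*sin(4*exp(y))/5) dy into ∫(-3*sin(4*u)/5) du: now ∫(-6/y) dy + ∫(-2*exp(3*y)/5) dy + ∫(-3*sin(4*u)/5) du.
Step 3. Evaluate the standard form: now 3*cos(4*u)/20 + ∫(-6/y) dy + ∫(-2*exp(3*y)/5) dy.
Step 4. Substitute back u = exp(y): now 3*cos(4*exp(y))/20 + ∫(-6/y) dy + ∫(-2*exp(3*y)/5) dy.
Step 5. Evaluate the standard form: now -2*exp(3*y)/15 + 3*cos(4*exp(y))/20 + ∫(-6/y) dy.
Step 6. Evaluate the standard form [assuming y > 0]: now -2*exp(3*y)/15 - 6*log(y) + 3*cos(4*exp(y))/20.
Answer: -2*exp(3*y)/15 - 6*log(y) + 3*cos(4*exp(y))/20.


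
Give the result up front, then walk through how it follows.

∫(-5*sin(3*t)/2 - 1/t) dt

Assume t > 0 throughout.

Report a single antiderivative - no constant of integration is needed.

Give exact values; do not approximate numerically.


The answer is -log(t) + 5*cos(3*t)/6.
Step 1. Rewrite: now ∫(-1/t) dt + ∫(-5*sin(3*t)/2) dt.
Step 2. Evaluate the standard form: now 5*cos(3*t)/6 + ∫(-1/t) dt.
Step 3. Evaluate the standard form [assuming t > 0]: now -log(t) + 5*cos(3*t)/6.
Answer: -log(t) + 5*cos(3*t)/6.


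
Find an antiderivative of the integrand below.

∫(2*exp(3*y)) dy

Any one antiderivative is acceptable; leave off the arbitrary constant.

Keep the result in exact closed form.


Answer: 2*exp(3*y)/3.


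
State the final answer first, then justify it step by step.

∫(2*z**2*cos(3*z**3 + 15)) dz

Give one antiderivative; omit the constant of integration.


The answer is 2*sin(3*z**3 + 15)/9.
Step 1. Substitute u = z**3 + 5, turning ∫(2*z**2*cos(3*z**3 + 15)) dz into ∫(2*cos(3*u)/3) du: now ∫(2*cos(3*u)/3) du.
Step 2. Evaluate the standard form: now 2*sin(3*u)/9.
Step 3. Substitute back u = z**3 + 5: now 2*sin(3*z**3 + 15)/9.
Answer: 2*sin(3*z**3 + 15)/9.


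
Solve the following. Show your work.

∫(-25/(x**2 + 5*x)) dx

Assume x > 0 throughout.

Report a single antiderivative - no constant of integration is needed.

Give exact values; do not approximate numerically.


Step 1. Decompose ∫(-25/(x**2 + 5*x)) dx by partial fractions, -25/(x**2 + 5*x) = 5/(x + 5) - 5/x: now ∫(-5/x) dx + ∫(5/(x + 5)) dx.
Step 2. Evaluate the standard form [assuming x > 0]: now -5*log(x) + ∫(5/(x + 5)) dx.
Step 3. Evaluate the standard form [assuming x > -5]: now -5*log(x) + 5*log(x + 5).
Answer: -5*log(x) + 5*log(x + 5).


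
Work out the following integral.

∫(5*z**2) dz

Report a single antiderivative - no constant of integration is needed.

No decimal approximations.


Answer: 5*z**3/3.


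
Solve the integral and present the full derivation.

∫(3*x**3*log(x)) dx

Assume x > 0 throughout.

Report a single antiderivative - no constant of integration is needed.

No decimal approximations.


Step 1. Integrate ∫(3*x**3*log(x)) dx by parts with u = log(x), dv = (3*x**3) dx, so v = 3*x**4/4 [assuming x > 0]: now 3*x**4*log(x)/4 + ∫(-3*x**3/4) dx.
Step 2. Evaluate the standard form: now 3*x**4*log(x)/4 - 3*x**4/16.
Answer: 3*x**4*log(x)/4 - 3*x**4/16.


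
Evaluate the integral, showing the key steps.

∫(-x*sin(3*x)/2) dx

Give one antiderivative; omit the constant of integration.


Step 1. Integrate ∫(-x*sin(3*x)/2) dx by parts with u = x, dv = (-sin(3*x)/2) dx, so v = cos(3*x)/6: now x*cos(3*x)/6 + ∫(-cos(3*x)/6) dx.
Step 2. Evaluate the standard form: now x*cos(3*x)/6 - sin(3*x)/18.
Answer: x*cos(3*x)/6 - sin(3*x)/18.


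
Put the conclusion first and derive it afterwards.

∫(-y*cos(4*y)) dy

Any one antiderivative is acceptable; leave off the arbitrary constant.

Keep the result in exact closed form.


The answer is -y*sin(4*y)/4 - cos(4*y)/16.
Step 1. Integrate ∫(-y*cos(4*y)) dy by parts with u = y, dv = (-cos(4*y)) dy, so v = -sin(4*y)/4: now -y*sin(4*y)/4 + ∫(sin(4*y)/4) dy.
Step 2. Evaluate the standard form: now -y*sin(4*y)/4 - cos(4*y)/16.
Answer: -y*sin(4*y)/4 - cos(4*y)/16.


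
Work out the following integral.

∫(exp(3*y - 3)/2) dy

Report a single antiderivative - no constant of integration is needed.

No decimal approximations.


Answer: exp(3*y - 3)/6.


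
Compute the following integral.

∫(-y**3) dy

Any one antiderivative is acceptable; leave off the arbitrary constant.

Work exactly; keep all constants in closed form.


Answer: -y**4/4.


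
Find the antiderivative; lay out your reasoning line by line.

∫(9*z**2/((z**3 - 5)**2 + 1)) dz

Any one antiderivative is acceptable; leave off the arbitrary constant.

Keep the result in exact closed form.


Step 1. Substitute u = z**3 - 5, turning ∫(9*z**2/((z**3 - 5)**2 + 1)) dz into ∫(3/(u**2 + 1)) du: now ∫(3/(u**2 + 1)) du.
Step 2. Evaluate the standard form: now 3*atan(u).
Step 3. Substitute back u = z**3 - 5: now 3*atan(z**3 - 5).
Answer: 3*atan(z**3 - 5).


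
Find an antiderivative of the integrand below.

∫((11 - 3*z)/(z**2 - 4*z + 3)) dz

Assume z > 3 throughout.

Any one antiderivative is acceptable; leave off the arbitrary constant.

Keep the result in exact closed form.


Answer: log(z - 3) - 4*log(z - 1).


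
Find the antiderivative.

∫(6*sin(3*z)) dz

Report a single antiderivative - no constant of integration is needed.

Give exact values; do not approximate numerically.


Answer: -2*cos(3*z).


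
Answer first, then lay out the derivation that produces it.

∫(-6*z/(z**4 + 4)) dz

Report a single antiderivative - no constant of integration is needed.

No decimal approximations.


The answer is -3*atan(z**2/2)/2.
Step 1. Substitute u = z**2, turning ∫(-6*z/(z**4 + 4)) dz into ∫(-3/(u**2 + 4)) du: now ∫(-3/(u**2 + 4)) du.
Step 2. Evaluate the standard form: now -3*atan(u/2)/2.
Step 3. Substitute back u = z**2: now -3*atan(z**2/2)/2.
Answer: -3*atan(z**2/2)/2.


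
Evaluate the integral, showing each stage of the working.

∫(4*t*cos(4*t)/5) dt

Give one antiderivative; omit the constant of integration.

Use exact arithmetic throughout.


Step 1. Integrate ∫(4*t*cos(4*t)/5) dt by parts with u = t, dv = (4*cos(4*t)/5) dt, so v = sin(4*t)/5: now t*sin(4*t)/5 + ∫(-sin(4*t)/5) dt.
Step 2. Evaluate the standard form: now t*sin(4*t)/5 + cos(4*t)/20.
Answer: t*sin(4*t)/5 + cos(4*t)/20.


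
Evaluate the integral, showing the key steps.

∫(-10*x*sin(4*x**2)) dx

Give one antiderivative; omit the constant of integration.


Step 1. Substitute u = x**2, turning ∫(-10*x*sin(4*x**2)) dx into ∫(-5*sin(4*u)) du: now ∫(-5*sin(4*u)) du.
Step 2. Evaluate the standard form: now 5*cos(4*u)/4.
Step 3. Substitute back u = x**2: now 5*cos(4*x**2)/4.
Answer: 5*cos(4*x**2)/4.


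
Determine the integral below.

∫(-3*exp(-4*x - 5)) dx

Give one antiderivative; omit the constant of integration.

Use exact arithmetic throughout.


Answer: 3*exp(-4*x - 5)/4.


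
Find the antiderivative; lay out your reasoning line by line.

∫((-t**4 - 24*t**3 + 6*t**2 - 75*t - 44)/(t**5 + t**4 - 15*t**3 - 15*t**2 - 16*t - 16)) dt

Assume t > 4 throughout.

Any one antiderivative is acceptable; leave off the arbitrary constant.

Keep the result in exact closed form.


Step 1. Decompose ∫((-t**4 - 24*t**3 + 6*t**2 - 75*t - 44)/(t**5 + t**4 - 15*t**3 - 15*t**2 - 16*t - 16)) dt by partial fractions, (-t**4 - 24*t**3 + 6*t**2 - 75*t - 44)/(t**5 + t**4 - 15*t**3 - 15*t**2 - 16*t - 16) = 3/(t**2 + 1) + 4/(t + 4) - 2/(t + 1) - 3/(t - 4): now ∫(-3/(t - 4)) dt + ∫(-2/(t + 1)) dt + ∫(4/(t + 4)) dt + ∫(3/(t**2 + 1)) dt.
Step 2. Evaluate the standard form [assuming t > -1]: now -2*log(t + 1) + ∫(-3/(t - 4)) dt + ∫(4/(t + 4)) dt + ∫(3/(t**2 + 1)) dt.
Step 3. Evaluate the standard form [assuming t > 4]: now -3*log(t - 4) - 2*log(t + 1) + ∫(4/(t + 4)) dt + ∫(3/(t**2 + 1)) dt.
Step 4. Evaluate the standard form [assuming t > -4]: now -3*log(t - 4) - 2*log(t + 1) + 4*log(t + 4) + ∫(3/(t**2 + 1)) dt.
Step 5. Evaluate the standard form: now -3*log(t - 4) - 2*log(t + 1) + 4*log(t + 4) + 3*atan(t).
Answer: -3*log(t - 4) - 2*log(t + 1) + 4*log(t + 4) + 3*atan(t).


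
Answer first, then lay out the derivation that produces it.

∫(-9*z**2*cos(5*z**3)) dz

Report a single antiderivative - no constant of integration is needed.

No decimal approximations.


The answer is -3*sin(5*z**3)/5.
Step 1. Substitute u = z**3, turning ∫(-9*z**2*cos(5*z**3)) dz into ∫(-3*cos(5*u)) du: now ∫(-3*cos(5*u)) du.
Step 2. Evaluate the standard form: now -3*sin(5*u)/5.
Step 3. Substitute back u = z**3: now -3*sin(5*z**3)/5.
Answer: -3*sin(5*z**3)/5.


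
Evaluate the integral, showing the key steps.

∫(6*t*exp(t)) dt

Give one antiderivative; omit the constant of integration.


Step 1. Integrate ∫(6*t*exp(t)) dt by parts with u = t, dv = (6*exp(t)) dt, so v = 6*exp(t): now 6*t*exp(t) + ∫(-6*exp(t)) dt.
Step 2. Evaluate the standard form: now 6*t*exp(t) - 6*exp(t).
Answer: 6*t*exp(t) - 6*exp(t).


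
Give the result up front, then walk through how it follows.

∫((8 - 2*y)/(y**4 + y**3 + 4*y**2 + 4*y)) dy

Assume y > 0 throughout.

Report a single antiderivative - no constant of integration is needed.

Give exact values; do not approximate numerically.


The answer is 2*log(y) - 2*log(y + 1) - atan(y/2).
Step 1. Decompose ∫((8 - 2*y)/(y**4 + y**3 + 4*y**2 + 4*y)) dy by partial fractions, (8 - 2*y)/(y**4 + y**3 + 4*y**2 + 4*y) = -2/(y**2 + 4) - 2/(y + 1) + 2/y: now ∫(2/y) dy + ∫(-2/(y + 1)) dy + ∫(-2/(y**2 + 4)) dy.
Step 2. Evaluate the standard form [assuming y > 0]: now 2*log(y) + ∫(-2/(y + 1)) dy + ∫(-2/(y**2 + 4)) dy.
Step 3. Evaluate the standard form [assuming y > -1]: now 2*log(y) - 2*log(y + 1) + ∫(-2/(y**2 + 4)) dy.
Step 4. Evaluate the standard form: now 2*log(y) - 2*log(y + 1) - atan(y/2).
Answer: 2*log(y) - 2*log(y + 1) - atan(y/2).


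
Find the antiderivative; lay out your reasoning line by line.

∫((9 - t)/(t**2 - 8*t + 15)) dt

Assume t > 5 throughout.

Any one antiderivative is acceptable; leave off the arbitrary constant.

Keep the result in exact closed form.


Step 1. Decompose ∫((9 - t)/(t**2 - 8*t + 15)) dt by partial fractions, (9 - t)/(t**2 - 8*t + 15) = -3/(t - 3) + 2/(t - 5): now ∫(2/(t - 5)) dt + ∫(-3/(t - 3)) dt.
Step 2. Evaluate the standard form [assuming t > 3]: now -3*log(t - 3) + ∫(2/(t - 5)) dt.
Step 3. Evaluate the standard form [assuming t > 5]: now 2*log(t - 5) - 3*log(t - 3).
Answer: 2*log(t - 5) - 3*log(t - 3).


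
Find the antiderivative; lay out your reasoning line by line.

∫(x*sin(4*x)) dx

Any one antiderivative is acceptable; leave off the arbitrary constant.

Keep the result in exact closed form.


Step 1. Integrate ∫(x*sin(4*x)) dx by parts with u = x, dv = (sin(4*x)) dx, so v = -cos(4*x)/4: now -x*cos(4*x)/4 + ∫(cos(4*x)/4) dx.
Step 2. Evaluate the standard form: now -x*cos(4*x)/4 + sin(4*x)/16.
Answer: -x*cos(4*x)/4 + sin(4*x)/16.


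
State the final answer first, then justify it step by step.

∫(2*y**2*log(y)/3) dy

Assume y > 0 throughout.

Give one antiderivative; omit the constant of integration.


The answer is 2*y**3*log(y)/9 - 2*y**3/27.
Step 1. Integrate ∫(2*y**2*log(y)/3) dy by parts with u = log(y), dv = (2*y**2/3) dy, so v = 2*y**3/9 [assuming y > 0]: now 2*y**3*log(y)/9 + ∫(-2*y**2/9) dy.
Step 2. Evaluate the standard form: now 2*y**3*log(y)/9 - 2*y**3/27.
Answer: 2*y**3*log(y)/9 - 2*y**3/27.


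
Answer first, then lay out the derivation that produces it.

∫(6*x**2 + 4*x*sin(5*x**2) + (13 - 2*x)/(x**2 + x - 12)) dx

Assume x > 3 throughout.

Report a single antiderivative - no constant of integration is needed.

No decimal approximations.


The answer is 2*x**3 + log(x - 3) - 3*log(x + 4) - 2*cos(5*x**2)/5.
Step 1. Rewrite: now ∫(6*x**2) dx + ∫(4*x*sin(5*x**2)) dx + ∫((13 - 2*x)/(x**2 + x - 12)) dx.
Step 2. Substitute u = x**2, turning ∫(4*x*sin(5*x**2)) dx into ∫(2*sin(5*u)) du: now ∫(6*x**2) dx + ∫((13 - 2*x)/(x**2 + x - 12)) dx + ∫(2*sin(5*u)) du.
Step 3. Evaluate the standard form: now -2*cos(5*u)/5 + ∫(6*x**2) dx + ∫((13 - 2*x)/(x**2 + x - 12)) dx.
Step 4. Substitute back u = x**2: now -2*cos(5*x**2)/5 + ∫(6*x**2) dx + ∫((13 - 2*x)/(x**2 + x - 12)) dx.
Step 5. Decompose ∫((13 - 2*x)/(x**2 + x - 12)) dx by partial fractions, (13 - 2*x)/(x**2 + x - 12) = -3/(x + 4) + 1/(x - 3): now -2*cos(5*x**2)/5 + ∫(6*x**2) dx + ∫(1/(x - 3)) dx + ∫(-3/(x + 4)) dx.
Step 6. Evaluate the standard form [assuming x > 3]: now log(x - 3) - 2*cos(5*x**2)/5 + ∫(6*x**2) dx + ∫(-3/(x + 4)) dx.
Step 7. Evaluate the standard form [assuming x > -4]: now log(x - 3) - 3*log(x + 4) - 2*cos(5*x**2)/5 + ∫(6*x**2) dx.
Step 8. Evaluate the standard form: now 2*x**3 + log(x - 3) - 3*log(x + 4) - 2*cos(5*x**2)/5.
Answer: 2*x**3 + log(x - 3) - 3*log(x + 4) - 2*cos(5*x**2)/5.


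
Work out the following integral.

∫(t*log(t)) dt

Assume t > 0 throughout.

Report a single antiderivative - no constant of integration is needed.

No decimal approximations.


Answer: t**2*log(t)/2 - t**2/4.


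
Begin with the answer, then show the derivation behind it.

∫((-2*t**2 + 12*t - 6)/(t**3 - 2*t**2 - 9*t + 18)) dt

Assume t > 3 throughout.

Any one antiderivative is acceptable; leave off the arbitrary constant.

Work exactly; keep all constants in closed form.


The answer is 2*log(t - 3) - 2*log(t - 2) - 2*log(t + 3).
Step 1. Decompose ∫((-2*t**2 + 12*t - 6)/(t**3 - 2*t**2 - 9*t + 18)) dt by partial fractions, (-2*t**2 + 12*t - 6)/(t**3 - 2*t**2 - 9*t + 18) = -2/(t + 3) - 2/(t - 2) + 2/(t - 3): now ∫(2/(t - 3)) dt + ∫(-2/(t - 2)) dt + ∫(-2/(t + 3)) dt.
Step 2. Evaluate the standard form [assuming t > 2]: now -2*log(t - 2) + ∫(2/(t - 3)) dt + ∫(-2/(t + 3)) dt.
Step 3. Evaluate the standard form [assuming t > 3]: now 2*log(t - 3) - 2*log(t - 2) + ∫(-2/(t + 3)) dt.
Step 4. Evaluate the standard form [assuming t > -3]: now 2*log(t - 3) - 2*log(t - 2) - 2*log(t + 3).
Answer: 2*log(t - 3) - 2*log(t - 2) - 2*log(t + 3).


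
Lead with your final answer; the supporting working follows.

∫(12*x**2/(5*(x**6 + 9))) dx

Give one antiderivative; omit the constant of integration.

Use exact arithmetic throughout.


The answer is 4*atan(x**3/3)/15.
Step 1. Substitute u = x**3, turning ∫(12*x**2/(5*(x**6 + 9))) dx into ∫(4/(5*(u**2 + 9))) du: now ∫(4/(5*(u**2 + 9))) du.
Step 2. Evaluate the standard form: now 4*atan(u/3)/15.
Step 3. Substitute back u = x**3: now 4*atan(x**3/3)/15.
Answer: 4*atan(x**3/3)/15.


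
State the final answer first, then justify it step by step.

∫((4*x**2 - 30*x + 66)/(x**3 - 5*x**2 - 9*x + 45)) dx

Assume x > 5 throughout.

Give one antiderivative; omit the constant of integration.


The answer is log(x - 5) - log(x - 3) + 4*log(x + 3).
Step 1. Decompose ∫((4*x**2 - 30*x + 66)/(x**3 - 5*x**2 - 9*x + 45)) dx by partial fractions, (4*x**2 - 30*x + 66)/(x**3 - 5*x**2 - 9*x + 45) = 4/(x + 3) - 1/(x - 3) + 1/(x - 5): now ∫(1/(x - 5)) dx + ∫(-1/(x - 3)) dx + ∫(4/(x + 3)) dx.
Step 2. Evaluate the standard form [assuming x > -3]: now 4*log(x + 3) + ∫(1/(x - 5)) dx + ∫(-1/(x - 3)) dx.
Step 3. Evaluate the standard form [assuming x > 5]: now log(x - 5) + 4*log(x + 3) + ∫(-1/(x - 3)) dx.
Step 4. Evaluate the standard form [assuming x > 3]: now log(x - 5) - log(x - 3) + 4*log(x + 3).
Answer: log(x - 5) - log(x - 3) + 4*log(x + 3).


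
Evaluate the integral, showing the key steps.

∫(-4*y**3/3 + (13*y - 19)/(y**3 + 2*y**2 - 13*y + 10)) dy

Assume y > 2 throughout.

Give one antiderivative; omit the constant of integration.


Step 1. Rewrite: now ∫(-4*y**3/3) dy + ∫((13*y - 19)/(y**3 + 2*y**2 - 13*y + 10)) dy.
Step 2. Evaluate the standard form: now -y**4/3 + ∫((13*y - 19)/(y**3 + 2*y**2 - 13*y + 10)) dy.
Step 3. Decompose ∫((13*y - 19)/(y**3 + 2*y**2 - 13*y + 10)) dy by partial fractions, (13*y - 19)/(y**3 + 2*y**2 - 13*y + 10) = -2/(y + 5) + 1/(y - 1) + 1/(y - 2): now -y**4/3 + ∫(1/(y - 2)) dy + ∫(1/(y - 1)) dy + ∫(-2/(y + 5)) dy.
Step 4. Evaluate the standard form [assuming y > -5]: now -y**4/3 - 2*log(y + 5) + ∫(1/(y - 2)) dy + ∫(1/(y - 1)) dy.
Step 5. Evaluate the standard form [assuming y > 1]: now -y**4/3 + log(y - 1) - 2*log(y + 5) + ∫(1/(y - 2)) dy.
Step 6. Evaluate the standard form [assuming y > 2]: now -y**4/3 + log(y - 2) + log(y - 1) - 2*log(y + 5).
Answer: -y**4/3 + log(y - 2) + log(y - 1) - 2*log(y + 5).


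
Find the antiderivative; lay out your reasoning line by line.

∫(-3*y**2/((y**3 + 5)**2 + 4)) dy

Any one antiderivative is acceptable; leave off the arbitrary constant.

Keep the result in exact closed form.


Step 1. Substitute u = y**3 + 5, turning ∫(-3*y**2/((y**3 + 5)**2 + 4)) dy into ∫(-1/(u**2 + 4)) du: now ∫(-1/(u**2 + 4)) du.
Step 2. Evaluate the standard form: now -atan(u/2)/2.
Step 3. Substitute back u = y**3 + 5: now -atan(y**3/2 + 5/2)/2.
Answer: -atan(y**3/2 + 5/2)/2.


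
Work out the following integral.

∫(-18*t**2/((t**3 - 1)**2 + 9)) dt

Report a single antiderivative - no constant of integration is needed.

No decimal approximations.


Answer: -2*atan(t**3/3 - 1/3).


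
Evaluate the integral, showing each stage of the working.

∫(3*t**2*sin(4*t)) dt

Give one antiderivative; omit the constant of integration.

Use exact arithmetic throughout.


Step 1. Integrate ∫(3*t**2*sin(4*t)) dt by parts with u = t**2, dv = (3*sin(4*t)) dt, so v = -3*cos(4*t)/4: now -3*t**2*cos(4*t)/4 + ∫(3*t*cos(4*t)/2) dt.
Step 2. Integrate ∫(3*t*cos(4*t)/2) dt by parts with u = t, dv = (3*cos(4*t)/2) dt, so v = 3*sin(4*t)/8: now -3*t**2*cos(4*t)/4 + 3*t*sin(4*t)/8 + ∫(-3*sin(4*t)/8) dt.
Step 3. Evaluate the standard form: now -3*t**2*cos(4*t)/4 + 3*t*sin(4*t)/8 + 3*cos(4*t)/32.
Answer: -3*t**2*cos(4*t)/4 + 3*t*sin(4*t)/8 + 3*cos(4*t)/32.


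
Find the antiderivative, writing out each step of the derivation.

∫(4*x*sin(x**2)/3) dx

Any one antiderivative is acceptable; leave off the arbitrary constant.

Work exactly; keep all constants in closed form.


Step 1. Substitute u = x**2, turning ∫(4*x*sin(x**2)/3) dx into ∫(2*sin(u)/3) du: now ∫(2*sin(u)/3) du.
Step 2. Evaluate the standard form: now -2*cos(u)/3.
Step 3. Substitute back u = x**2: now -2*cos(x**2)/3.
Answer: -2*cos(x**2)/3.


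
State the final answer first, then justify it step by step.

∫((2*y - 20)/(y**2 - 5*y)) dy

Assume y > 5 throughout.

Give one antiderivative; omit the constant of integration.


The answer is 4*log(y) - 2*log(y - 5).
Step 1. Decompose ∫((2*y - 20)/(y**2 - 5*y)) dy by partial fractions, (2*y - 20)/(y**2 - 5*y) = -2/(y - 5) + 4/y: now ∫(4/y) dy + ∫(-2/(y - 5)) dy.
Step 2. Evaluate the standard form [assuming y > 0]: now 4*log(y) + ∫(-2/(y - 5)) dy.
Step 3. Evaluate the standard form [assuming y > 5]: now 4*log(y) - 2*log(y - 5).
Answer: 4*log(y) - 2*log(y - 5).


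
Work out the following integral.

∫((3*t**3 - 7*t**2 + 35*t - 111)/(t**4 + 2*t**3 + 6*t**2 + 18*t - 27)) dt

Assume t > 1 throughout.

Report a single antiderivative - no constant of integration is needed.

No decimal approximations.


Answer: -2*log(t - 1) + 5*log(t + 3) + 4*atan(t/3)/3.


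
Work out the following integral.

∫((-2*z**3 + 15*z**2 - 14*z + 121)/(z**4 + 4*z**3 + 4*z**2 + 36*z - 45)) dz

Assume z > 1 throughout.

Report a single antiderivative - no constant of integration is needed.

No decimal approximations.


Answer: 2*log(z - 1) - 4*log(z + 5) + atan(z/3)/3.


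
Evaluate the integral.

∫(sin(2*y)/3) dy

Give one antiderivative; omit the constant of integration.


Answer: -cos(2*y)/6.


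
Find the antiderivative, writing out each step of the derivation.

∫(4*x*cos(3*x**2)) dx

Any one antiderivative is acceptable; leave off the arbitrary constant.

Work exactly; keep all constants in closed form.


Step 1. Substitute u = x**2, turning ∫(4*x*cos(3*x**2)) dx into ∫(2*cos(3*u)) du: now ∫(2*cos(3*u)) du.
Step 2. Evaluate the standard form: now 2*sin(3*u)/3.
Step 3. Substitute back u = x**2: now 2*sin(3*x**2)/3.
Answer: 2*sin(3*x**2)/3.


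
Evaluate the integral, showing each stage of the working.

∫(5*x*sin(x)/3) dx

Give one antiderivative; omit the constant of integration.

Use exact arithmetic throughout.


Step 1. Integrate ∫(5*x*sin(x)/3) dx by parts with u = x, dv = (5*sin(x)/3) dx, so v = -5*cos(x)/3: now -5*x*cos(x)/3 + ∫(5*cos(x)/3) dx.
Step 2. Evaluate the standard form: now -5*x*cos(x)/3 + 5*sin(x)/3.
Answer: -5*x*cos(x)/3 + 5*sin(x)/3.
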